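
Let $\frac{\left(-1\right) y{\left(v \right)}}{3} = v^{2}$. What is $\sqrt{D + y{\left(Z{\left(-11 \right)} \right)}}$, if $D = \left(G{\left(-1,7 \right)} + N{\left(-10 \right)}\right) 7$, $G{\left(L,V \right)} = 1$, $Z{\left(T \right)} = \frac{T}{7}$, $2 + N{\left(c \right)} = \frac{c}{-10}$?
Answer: $\frac{11 i \sqrt{3}}{7} \approx 2.7218 i$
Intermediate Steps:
$N{\left(c \right)} = -2 - \frac{c}{10}$ ($N{\left(c \right)} = -2 + \frac{c}{-10} = -2 + c \left(- \frac{1}{10}\right) = -2 - \frac{c}{10}$)
$Z{\left(T \right)} = \frac{T}{7}$ ($Z{\left(T \right)} = T \frac{1}{7} = \frac{T}{7}$)
$y{\left(v \right)} = - 3 v^{2}$
$D = 0$ ($D = \left(1 - 1\right) 7 = 0 \cdot 7 = 0$)
$\sqrt{D + y{\left(Z{\left(-11 \right)} \right)}} = \sqrt{0 - 3 \left(\frac{1}{7} \left(-11\right)\right)^{2}} = \sqrt{0 - 3 \left(- \frac{11}{7}\right)^{2}} = \sqrt{0 - \frac{363}{49}} = \sqrt{- \frac{363}{49}} = \frac{11 i \sqrt{3}}{7}$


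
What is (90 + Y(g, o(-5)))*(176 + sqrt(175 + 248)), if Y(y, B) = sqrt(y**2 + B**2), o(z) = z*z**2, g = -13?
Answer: (90 + sqrt(15794))*(176 + 3*sqrt(47)) ≈ 42394.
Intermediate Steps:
o(z) = z**3
Y(y, B) = sqrt(B**2 + y**2)
(90 + Y(g, o(-5)))*(176 + sqrt(175 + 248)) = (90 + sqrt(((-5)**3)**2 + (-13)**2))*(176 + sqrt(175 + 248)) = (90 + sqrt((-125)**2 + 169))*(176 + sqrt(423)) = (90 + sqrt(15625 + 169))*(176 + 3*sqrt(47)) = (90 + sqrt(15794))*(176 + 3*sqrt(47))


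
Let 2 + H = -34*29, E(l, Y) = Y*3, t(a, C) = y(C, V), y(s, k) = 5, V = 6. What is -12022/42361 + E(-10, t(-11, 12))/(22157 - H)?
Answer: -18507585/65363023 ≈ -0.28315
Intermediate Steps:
t(a, C) = 5
E(l, Y) = 3*Y
H = -988 (H = -2 - 34*29 = -2 - 986 = -988)
-12022/42361 + E(-10, t(-11, 12))/(22157 - H) = -12022/42361 + (3*5)/(22157 - 1*(-988)) = -12022*1/42361 + 15/(22157 + 988) = -12022/42361 + 15/23145 = -12022/42361 + 15*(1/23145) = -12022/42361 + 1/1543 = -18507585/65363023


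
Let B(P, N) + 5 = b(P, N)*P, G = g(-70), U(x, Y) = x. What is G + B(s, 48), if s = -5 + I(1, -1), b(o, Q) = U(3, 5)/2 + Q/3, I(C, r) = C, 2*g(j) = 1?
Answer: -149/2 ≈ -74.500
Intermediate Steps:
g(j) = ½ (g(j) = (½)*1 = ½)
G = ½ ≈ 0.50000
b(o, Q) = 3/2 + Q/3
s = -4 (s = -5 + 1 = -4)
B(P, N) = -5 + P*(3/2 + N/3) (B(P, N) = -5 + (3/2 + N/3)*P = -5 + P*(3/2 + N/3))
G + B(s, 48) = ½ + (-5 + (⅙)*(-4)*(9 + 2*48)) = ½ + (-5 + (⅙)*(-4)*(9 + 96)) = ½ + (-5 + (⅙)*(-4)*105) = ½ + (-5 - 70) = ½ - 75 = -149/2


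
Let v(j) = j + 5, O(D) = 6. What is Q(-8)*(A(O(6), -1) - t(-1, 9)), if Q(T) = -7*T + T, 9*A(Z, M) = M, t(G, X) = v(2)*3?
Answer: -3040/3 ≈ -1013.3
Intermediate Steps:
v(j) = 5 + j
t(G, X) = 21 (t(G, X) = (5 + 2)*3 = 7*3 = 21)
A(Z, M) = M/9
Q(T) = -6*T
Q(-8)*(A(O(6), -1) - t(-1, 9)) = (-6*(-8))*((1/9)*(-1) - 1*21) = 48*(-1/9 - 21) = 48*(-190/9) = -3040/3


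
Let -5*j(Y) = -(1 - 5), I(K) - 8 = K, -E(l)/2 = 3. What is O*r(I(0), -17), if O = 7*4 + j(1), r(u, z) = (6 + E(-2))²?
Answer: 0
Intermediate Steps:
E(l) = -6 (E(l) = -2*3 = -6)
I(K) = 8 + K
j(Y) = -⅘ (j(Y) = -(-1)*(1 - 5)/5 = -(-1)*(-4)/5 = -⅕*4 = -⅘)
r(u, z) = 0 (r(u, z) = (6 - 6)² = 0² = 0)
O = 136/5 (O = 7*4 - ⅘ = 28 - ⅘ = 136/5 ≈ 27.200)
O*r(I(0), -17) = (136/5)*0 = 0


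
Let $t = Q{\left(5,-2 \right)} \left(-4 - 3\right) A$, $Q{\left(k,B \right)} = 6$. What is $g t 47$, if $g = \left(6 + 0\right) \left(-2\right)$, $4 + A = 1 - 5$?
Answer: $-189504$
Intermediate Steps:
$A = -8$ ($A = -4 + \left(1 - 5\right) = -4 - 4 = -8$)
$t = 336$ ($t = 6 \left(-4 - 3\right) \left(-8\right) = 6 \left(-7\right) \left(-8\right) = \left(-42\right) \left(-8\right) = 336$)
$g = -12$ ($g = 6 \left(-2\right) = -12$)
$g t 47 = \left(-12\right) 336 \cdot 47 = \left(-4032\right) 47 = -189504$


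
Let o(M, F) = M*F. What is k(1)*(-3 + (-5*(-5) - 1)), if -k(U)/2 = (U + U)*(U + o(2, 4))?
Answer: -756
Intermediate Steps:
o(M, F) = F*M
k(U) = -4*U*(8 + U) (k(U) = -2*(U + U)*(U + 4*2) = -2*2*U*(U + 8) = -2*2*U*(8 + U) = -4*U*(8 + U))
k(1)*(-3 + (-5*(-5) - 1)) = (-4*1*(8 + 1))*(-3 + (-5*(-5) - 1)) = (-4*1*9)*(-3 + (25 - 1)) = -36*(-3 + 24) = -36*21 = -756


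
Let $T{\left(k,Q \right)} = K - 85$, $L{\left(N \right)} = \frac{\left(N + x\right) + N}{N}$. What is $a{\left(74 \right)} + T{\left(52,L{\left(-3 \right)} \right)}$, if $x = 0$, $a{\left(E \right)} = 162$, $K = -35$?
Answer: $42$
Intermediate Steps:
$L{\left(N \right)} = 2$ ($L{\left(N \right)} = \frac{\left(N + 0\right) + N}{N} = \frac{N + N}{N} = \frac{2 N}{N} = 2$)
$T{\left(k,Q \right)} = -120$ ($T{\left(k,Q \right)} = -35 - 85 = -120$)
$a{\left(74 \right)} + T{\left(52,L{\left(-3 \right)} \right)} = 162 - 120 = 42$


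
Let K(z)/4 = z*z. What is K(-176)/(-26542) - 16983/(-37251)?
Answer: -231376951/54928669 ≈ -4.2123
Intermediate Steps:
K(z) = 4*z**2 (K(z) = 4*(z*z) = 4*z**2)
K(-176)/(-26542) - 16983/(-37251) = (4*(-176)**2)/(-26542) - 16983/(-37251) = (4*30976)*(-1/26542) - 16983*(-1/37251) = 123904*(-1/26542) + 1887/4139 = -61952/13271 + 1887/4139 = -231376951/54928669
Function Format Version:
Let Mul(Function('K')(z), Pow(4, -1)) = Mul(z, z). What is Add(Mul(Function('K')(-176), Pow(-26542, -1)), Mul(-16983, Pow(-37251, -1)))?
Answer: Rational(-231376951, 54928669) ≈ -4.2123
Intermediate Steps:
Function('K')(z) = Mul(4, Pow(z, 2)) (Function('K')(z) = Mul(4, Mul(z, z)) = Mul(4, Pow(z, 2)))
Add(Mul(Function('K')(-176), Pow(-26542, -1)), Mul(-16983, Pow(-37251, -1))) = Add(Mul(Mul(4, Pow(-176, 2)), Pow(-26542, -1)), Mul(-16983, Pow(-37251, -1))) = Add(Mul(Mul(4, 30976), Rational(-1, 26542)), Mul(-16983, Rational(-1, 37251))) = Add(Mul(123904, Rational(-1, 26542)), Rational(1887, 4139)) = Add(Rational(-61952, 13271), Rational(1887, 4139)) = Rational(-231376951, 54928669)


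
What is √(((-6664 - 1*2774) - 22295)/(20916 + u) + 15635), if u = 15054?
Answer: √20228061035490/35970 ≈ 125.04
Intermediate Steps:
√(((-6664 - 1*2774) - 22295)/(20916 + u) + 15635) = √(((-6664 - 1*2774) - 22295)/(20916 + 15054) + 15635) = √(((-6664 - 2774) - 22295)/35970 + 15635) = √((-9438 - 22295)*(1/35970) + 15635) = √(-31733*1/35970 + 15635) = √(-31733/35970 + 15635) = √(562359217/35970) = √20228061035490/35970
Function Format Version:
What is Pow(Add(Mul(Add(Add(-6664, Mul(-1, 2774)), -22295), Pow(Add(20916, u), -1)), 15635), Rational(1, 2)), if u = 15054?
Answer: Mul(Rational(1, 35970), Pow(20228061035490, Rational(1, 2))) ≈ 125.04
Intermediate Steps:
Pow(Add(Mul(Add(Add(-6664, Mul(-1, 2774)), -22295), Pow(Add(20916, u), -1)), 15635), Rational(1, 2)) = Pow(Add(Mul(Add(Add(-6664, Mul(-1, 2774)), -22295), Pow(Add(20916, 15054), -1)), 15635), Rational(1, 2)) = Pow(Add(Mul(Add(Add(-6664, -2774), -22295), Pow(35970, -1)), 15635), Rational(1, 2)) = Pow(Add(Mul(Add(-9438, -22295), Rational(1, 35970)), 15635), Rational(1, 2)) = Pow(Add(Mul(-31733, Rational(1, 35970)), 15635), Rational(1, 2)) = Pow(Add(Rational(-31733, 35970), 15635), Rational(1, 2)) = Pow(Rational(562359217, 35970), Rational(1, 2)) = Mul(Rational(1, 35970), Pow(20228061035490, Rational(1, 2)))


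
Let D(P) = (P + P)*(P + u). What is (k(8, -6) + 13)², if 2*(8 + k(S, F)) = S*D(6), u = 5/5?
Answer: 116281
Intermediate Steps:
u = 1 (u = 5*(⅕) = 1)
D(P) = 2*P*(1 + P) (D(P) = (P + P)*(P + 1) = (2*P)*(1 + P) = 2*P*(1 + P))
k(S, F) = -8 + 42*S (k(S, F) = -8 + (S*(2*6*(1 + 6)))/2 = -8 + (S*(2*6*7))/2 = -8 + (S*84)/2 = -8 + (84*S)/2 = -8 + 42*S)
(k(8, -6) + 13)² = ((-8 + 42*8) + 13)² = ((-8 + 336) + 13)² = (328 + 13)² = 341² = 116281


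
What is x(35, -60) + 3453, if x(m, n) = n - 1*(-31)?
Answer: 3424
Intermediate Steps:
x(m, n) = 31 + n (x(m, n) = n + 31 = 31 + n)
x(35, -60) + 3453 = (31 - 60) + 3453 = -29 + 3453 = 3424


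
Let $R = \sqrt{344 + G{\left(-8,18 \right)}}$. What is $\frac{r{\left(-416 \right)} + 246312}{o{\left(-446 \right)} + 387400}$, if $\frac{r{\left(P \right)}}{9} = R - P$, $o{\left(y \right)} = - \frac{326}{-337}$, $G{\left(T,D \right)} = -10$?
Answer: $\frac{4681604}{7253007} + \frac{337 \sqrt{334}}{14506014} \approx 0.6459$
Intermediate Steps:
$o{\left(y \right)} = \frac{326}{337}$ ($o{\left(y \right)} = \left(-326\right) \left(- \frac{1}{337}\right) = \frac{326}{337}$)
$R = \sqrt{334}$ ($R = \sqrt{344 - 10} = \sqrt{334} \approx 18.276$)
$r{\left(P \right)} = - 9 P + 9 \sqrt{334}$ ($r{\left(P \right)} = 9 \left(\sqrt{334} - P\right) = - 9 P + 9 \sqrt{334}$)
$\frac{r{\left(-416 \right)} + 246312}{o{\left(-446 \right)} + 387400} = \frac{\left(\left(-9\right) \left(-416\right) + 9 \sqrt{334}\right) + 246312}{\frac{326}{337} + 387400} = \frac{\left(3744 + 9 \sqrt{334}\right) + 246312}{\frac{130554126}{337}} = \left(250056 + 9 \sqrt{334}\right) \frac{337}{130554126} = \frac{4681604}{7253007} + \frac{337 \sqrt{334}}{14506014}$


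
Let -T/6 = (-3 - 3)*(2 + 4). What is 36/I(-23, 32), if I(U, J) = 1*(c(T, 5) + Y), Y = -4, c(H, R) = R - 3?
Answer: -18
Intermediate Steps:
T = 216 (T = -6*(-3 - 3)*(2 + 4) = -(-36)*6 = -6*(-36) = 216)
c(H, R) = -3 + R
I(U, J) = -2 (I(U, J) = 1*((-3 + 5) - 4) = 1*(2 - 4) = 1*(-2) = -2)
36/I(-23, 32) = 36/(-2) = 36*(-½) = -18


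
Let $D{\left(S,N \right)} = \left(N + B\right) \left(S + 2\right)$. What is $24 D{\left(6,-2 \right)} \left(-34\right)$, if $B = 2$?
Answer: $0$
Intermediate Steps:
$D{\left(S,N \right)} = \left(2 + N\right) \left(2 + S\right)$ ($D{\left(S,N \right)} = \left(N + 2\right) \left(S + 2\right) = \left(2 + N\right) \left(2 + S\right)$)
$24 D{\left(6,-2 \right)} \left(-34\right) = 24 \left(4 + 2 \left(-2\right) + 2 \cdot 6 - 12\right) \left(-34\right) = 24 \left(4 - 4 + 12 - 12\right) \left(-34\right) = 24 \cdot 0 \left(-34\right) = 0 \left(-34\right) = 0$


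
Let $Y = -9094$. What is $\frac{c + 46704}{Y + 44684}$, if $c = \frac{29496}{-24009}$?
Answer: $\frac{37376228}{28482677} \approx 1.3122$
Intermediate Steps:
$c = - \frac{9832}{8003}$ ($c = 29496 \left(- \frac{1}{24009}\right) = - \frac{9832}{8003} \approx -1.2285$)
$\frac{c + 46704}{Y + 44684} = \frac{- \frac{9832}{8003} + 46704}{-9094 + 44684} = \frac{373762280}{8003 \cdot 35590} = \frac{373762280}{8003} \cdot \frac{1}{35590} = \frac{37376228}{28482677}$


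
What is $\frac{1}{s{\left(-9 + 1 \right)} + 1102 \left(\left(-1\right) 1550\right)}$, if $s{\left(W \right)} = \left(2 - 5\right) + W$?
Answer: $- \frac{1}{1708111} \approx -5.8544 \cdot 10^{-7}$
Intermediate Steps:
$s{\left(W \right)} = -3 + W$
$\frac{1}{s{\left(-9 + 1 \right)} + 1102 \left(\left(-1\right) 1550\right)} = \frac{1}{\left(-3 + \left(-9 + 1\right)\right) + 1102 \left(\left(-1\right) 1550\right)} = \frac{1}{\left(-3 - 8\right) + 1102 \left(-1550\right)} = \frac{1}{-11 - 1708100} = \frac{1}{-1708111} = - \frac{1}{1708111}$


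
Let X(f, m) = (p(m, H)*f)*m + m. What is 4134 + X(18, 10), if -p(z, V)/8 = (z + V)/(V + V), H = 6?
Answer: 2224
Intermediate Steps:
p(z, V) = -4*(V + z)/V (p(z, V) = -8*(z + V)/(V + V) = -8*(V + z)/(2*V) = -8*(V + z)*1/(2*V) = -4*(V + z)/V)
X(f, m) = m + f*m*(-4 - 2*m/3) (X(f, m) = ((-4 - 4*m/6)*f)*m + m = ((-4 - 4*m*⅙)*f)*m + m = ((-4 - 2*m/3)*f)*m + m = (f*(-4 - 2*m/3))*m + m = f*m*(-4 - 2*m/3) + m = m + f*m*(-4 - 2*m/3))
4134 + X(18, 10) = 4134 - ⅓*10*(-3 + 2*18*(6 + 10)) = 4134 - ⅓*10*(-3 + 2*18*16) = 4134 - ⅓*10*(-3 + 576) = 4134 - ⅓*10*573 = 4134 - 1910 = 2224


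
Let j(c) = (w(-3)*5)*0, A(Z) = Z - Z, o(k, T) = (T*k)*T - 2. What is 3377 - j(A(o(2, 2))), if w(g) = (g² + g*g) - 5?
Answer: 3377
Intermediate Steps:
o(k, T) = -2 + k*T² (o(k, T) = k*T² - 2 = -2 + k*T²)
w(g) = -5 + 2*g² (w(g) = (g² + g²) - 5 = 2*g² - 5 = -5 + 2*g²)
A(Z) = 0
j(c) = 0 (j(c) = ((-5 + 2*(-3)²)*5)*0 = ((-5 + 2*9)*5)*0 = ((-5 + 18)*5)*0 = (13*5)*0 = 65*0 = 0)
3377 - j(A(o(2, 2))) = 3377 - 1*0 = 3377 + 0 = 3377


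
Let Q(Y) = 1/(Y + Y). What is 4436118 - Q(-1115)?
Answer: 9892543141/2230 ≈ 4.4361e+6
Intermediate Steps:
Q(Y) = 1/(2*Y)
4436118 - Q(-1115) = 4436118 - 1/(2*(-1115)) = 4436118 - (-1)/(2*1115) = 4436118 - 1*(-1/2230) = 4436118 + 1/2230 = 9892543141/2230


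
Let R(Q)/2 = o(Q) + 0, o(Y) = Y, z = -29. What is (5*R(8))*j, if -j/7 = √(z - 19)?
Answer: -2240*I*√3 ≈ -3879.8*I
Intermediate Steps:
R(Q) = 2*Q (R(Q) = 2*(Q + 0) = 2*Q)
j = -28*I*√3 (j = -7*√(-29 - 19) = -28*I*√3 ≈ -48.497*I)
(5*R(8))*j = (5*(2*8))*(-28*I*√3) = (5*16)*(-28*I*√3) = 80*(-28*I*√3) = -2240*I*√3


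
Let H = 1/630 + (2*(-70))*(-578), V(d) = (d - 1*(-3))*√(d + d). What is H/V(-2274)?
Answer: 50979601*I*√1137/3253480020 ≈ 0.52836*I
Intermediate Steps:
V(d) = √2*√d*(3 + d) (V(d) = (d + 3)*√(2*d) = (3 + d)*(√2*√d) = √2*√d*(3 + d))
H = 50979601/630 (H = 1/630 - 140*(-578) = 1/630 + 80920 = 50979601/630 ≈ 80920.)
H/V(-2274) = 50979601/(630*((√2*√(-2274)*(3 - 2274)))) = 50979601/(630*((√2*(I*√2274)*(-2271)))) = 50979601/(630*((-4542*I*√1137))) = 50979601*(I*√1137/5164254)/630 = 50979601*I*√1137/3253480020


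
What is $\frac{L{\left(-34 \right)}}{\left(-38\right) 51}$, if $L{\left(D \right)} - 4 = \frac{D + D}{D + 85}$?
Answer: $- \frac{4}{2907} \approx -0.001376$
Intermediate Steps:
$L{\left(D \right)} = 4 + \frac{2 D}{85 + D}$ ($L{\left(D \right)} = 4 + \frac{D + D}{D + 85} = 4 + \frac{2 D}{85 + D}$)
$\frac{L{\left(-34 \right)}}{\left(-38\right) 51} = \frac{2 \frac{1}{85 - 34} \left(170 + 3 \left(-34\right)\right)}{\left(-38\right) 51} = \frac{2 \cdot \frac{1}{51} \left(170 - 102\right)}{-1938} = 2 \cdot \frac{1}{51} \cdot 68 \left(- \frac{1}{1938}\right) = \frac{8}{3} \left(- \frac{1}{1938}\right) = - \frac{4}{2907}$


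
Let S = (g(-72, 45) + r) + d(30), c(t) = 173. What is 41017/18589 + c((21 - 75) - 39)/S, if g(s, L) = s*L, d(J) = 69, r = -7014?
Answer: 414542248/189328965 ≈ 2.1895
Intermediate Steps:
g(s, L) = L*s
S = -10185 (S = (45*(-72) - 7014) + 69 = (-3240 - 7014) + 69 = -10254 + 69 = -10185)
41017/18589 + c((21 - 75) - 39)/S = 41017/18589 + 173/(-10185) = 41017*(1/18589) + 173*(-1/10185) = 41017/18589 - 173/10185 = 414542248/189328965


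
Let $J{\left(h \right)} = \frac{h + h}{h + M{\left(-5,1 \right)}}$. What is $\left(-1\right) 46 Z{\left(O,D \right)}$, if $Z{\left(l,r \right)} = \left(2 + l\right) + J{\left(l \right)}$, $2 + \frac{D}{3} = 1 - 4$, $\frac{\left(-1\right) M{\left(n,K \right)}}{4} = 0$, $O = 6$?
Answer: $-460$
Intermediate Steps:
$M{\left(n,K \right)} = 0$ ($M{\left(n,K \right)} = \left(-4\right) 0 = 0$)
$J{\left(h \right)} = 2$ ($J{\left(h \right)} = \frac{h + h}{h + 0} = \frac{2 h}{h} = 2$)
$D = -15$ ($D = -6 + 3 \left(1 - 4\right) = -6 + 3 \left(-3\right) = -6 - 9 = -15$)
$Z{\left(l,r \right)} = 4 + l$ ($Z{\left(l,r \right)} = \left(2 + l\right) + 2 = 4 + l$)
$\left(-1\right) 46 Z{\left(O,D \right)} = \left(-1\right) 46 \left(4 + 6\right) = \left(-46\right) 10 = -460$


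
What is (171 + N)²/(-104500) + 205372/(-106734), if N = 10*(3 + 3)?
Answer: -1234400317/506986500 ≈ -2.4348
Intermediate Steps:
N = 60 (N = 10*6 = 60)
(171 + N)²/(-104500) + 205372/(-106734) = (171 + 60)²/(-104500) + 205372/(-106734) = 231²*(-1/104500) + 205372*(-1/106734) = 53361*(-1/104500) - 102686/53367 = -4851/9500 - 102686/53367 = -1234400317/506986500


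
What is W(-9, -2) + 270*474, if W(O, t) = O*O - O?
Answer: 128070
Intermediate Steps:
W(O, t) = O² - O
W(-9, -2) + 270*474 = -9*(-1 - 9) + 270*474 = -9*(-10) + 127980 = 90 + 127980 = 128070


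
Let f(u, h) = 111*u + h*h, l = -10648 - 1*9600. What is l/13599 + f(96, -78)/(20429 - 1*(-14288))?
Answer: -475302556/472116483 ≈ -1.0067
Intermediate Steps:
l = -20248 (l = -10648 - 9600 = -20248)
f(u, h) = h**2 + 111*u (f(u, h) = 111*u + h**2 = h**2 + 111*u)
l/13599 + f(96, -78)/(20429 - 1*(-14288)) = -20248/13599 + ((-78)**2 + 111*96)/(20429 - 1*(-14288)) = -20248*1/13599 + (6084 + 10656)/(20429 + 14288) = -20248/13599 + 16740/34717 = -475302556/472116483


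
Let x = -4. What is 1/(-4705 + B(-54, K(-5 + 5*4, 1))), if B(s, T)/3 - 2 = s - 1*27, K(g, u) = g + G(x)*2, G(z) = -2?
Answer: -1/4942 ≈ -0.00020235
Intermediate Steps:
K(g, u) = -4 + g (K(g, u) = g - 2*2 = g - 4 = -4 + g)
B(s, T) = -75 + 3*s (B(s, T) = 6 + 3*(s - 1*27) = 6 + 3*(s - 27) = 6 + 3*(-27 + s) = 6 + (-81 + 3*s) = -75 + 3*s)
1/(-4705 + B(-54, K(-5 + 5*4, 1))) = 1/(-4705 + (-75 + 3*(-54))) = 1/(-4705 + (-75 - 162)) = 1/(-4705 - 237) = 1/(-4942) = -1/4942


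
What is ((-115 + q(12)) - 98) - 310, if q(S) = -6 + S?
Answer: -517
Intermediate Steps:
((-115 + q(12)) - 98) - 310 = ((-115 + (-6 + 12)) - 98) - 310 = ((-115 + 6) - 98) - 310 = (-109 - 98) - 310 = -207 - 310 = -517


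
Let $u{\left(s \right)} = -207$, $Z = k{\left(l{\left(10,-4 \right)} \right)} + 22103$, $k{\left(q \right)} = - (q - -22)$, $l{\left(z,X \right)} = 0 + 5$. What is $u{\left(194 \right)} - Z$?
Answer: $-22283$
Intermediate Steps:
$l{\left(z,X \right)} = 5$
$k{\left(q \right)} = -22 - q$ ($k{\left(q \right)} = - (q + 22) = - (22 + q) = -22 - q$)
$Z = 22076$ ($Z = \left(-22 - 5\right) + 22103 = -27 + 22103 = 22076$)
$u{\left(194 \right)} - Z = -207 - 22076 = -22283$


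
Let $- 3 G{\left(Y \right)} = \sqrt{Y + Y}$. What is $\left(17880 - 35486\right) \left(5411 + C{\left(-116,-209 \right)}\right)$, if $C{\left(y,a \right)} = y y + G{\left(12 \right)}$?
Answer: $-332172402 + \frac{35212 \sqrt{6}}{3} \approx -3.3214 \cdot 10^{8}$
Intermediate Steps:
$G{\left(Y \right)} = - \frac{\sqrt{2} \sqrt{Y}}{3}$ ($G{\left(Y \right)} = - \frac{\sqrt{Y + Y}}{3} = - \frac{\sqrt{2 Y}}{3} = - \frac{\sqrt{2} \sqrt{Y}}{3}$)
$C{\left(y,a \right)} = y^{2} - \frac{2 \sqrt{6}}{3}$ ($C{\left(y,a \right)} = y y - \frac{\sqrt{2} \sqrt{12}}{3} = y^{2} - \frac{\sqrt{2} \cdot 2 \sqrt{3}}{3} = y^{2} - \frac{2 \sqrt{6}}{3}$)
$\left(17880 - 35486\right) \left(5411 + C{\left(-116,-209 \right)}\right) = \left(17880 - 35486\right) \left(5411 + \left(\left(-116\right)^{2} - \frac{2 \sqrt{6}}{3}\right)\right) = - 17606 \left(5411 + \left(13456 - \frac{2 \sqrt{6}}{3}\right)\right) = - 17606 \left(18867 - \frac{2 \sqrt{6}}{3}\right) = -332172402 + \frac{35212 \sqrt{6}}{3}$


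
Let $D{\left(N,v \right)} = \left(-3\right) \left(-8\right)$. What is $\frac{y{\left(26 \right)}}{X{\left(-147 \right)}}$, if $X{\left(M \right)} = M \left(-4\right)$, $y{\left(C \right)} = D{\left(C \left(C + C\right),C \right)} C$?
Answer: $\frac{52}{49} \approx 1.0612$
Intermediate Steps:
$D{\left(N,v \right)} = 24$
$y{\left(C \right)} = 24 C$
$X{\left(M \right)} = - 4 M$
$\frac{y{\left(26 \right)}}{X{\left(-147 \right)}} = \frac{24 \cdot 26}{\left(-4\right) \left(-147\right)} = \frac{624}{588} = 624 \cdot \frac{1}{588} = \frac{52}{49}$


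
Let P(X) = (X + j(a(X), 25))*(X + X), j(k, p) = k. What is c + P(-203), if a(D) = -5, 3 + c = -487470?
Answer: -403025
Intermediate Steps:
c = -487473 (c = -3 - 487470 = -487473)
P(X) = 2*X*(-5 + X) (P(X) = (X - 5)*(X + X) = (-5 + X)*(2*X) = 2*X*(-5 + X))
c + P(-203) = -487473 + 2*(-203)*(-5 - 203) = -487473 + 2*(-203)*(-208) = -487473 + 84448 = -403025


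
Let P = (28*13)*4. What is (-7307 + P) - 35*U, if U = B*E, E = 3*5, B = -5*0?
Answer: -5851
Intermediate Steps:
B = 0
E = 15
P = 1456 (P = 364*4 = 1456)
U = 0 (U = 0*15 = 0)
(-7307 + P) - 35*U = (-7307 + 1456) - 35*0 = -5851 + 0 = -5851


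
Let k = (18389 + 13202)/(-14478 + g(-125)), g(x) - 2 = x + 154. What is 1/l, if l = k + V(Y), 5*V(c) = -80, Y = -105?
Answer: -14447/262743 ≈ -0.054985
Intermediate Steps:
g(x) = 156 + x (g(x) = 2 + (x + 154) = 2 + (154 + x) = 156 + x)
k = -31591/14447 (k = (18389 + 13202)/(-14478 + (156 - 125)) = 31591/(-14478 + 31) = 31591/(-14447) = 31591*(-1/14447) = -31591/14447 ≈ -2.1867)
V(c) = -16 (V(c) = (1/5)*(-80) = -16)
l = -262743/14447 (l = -31591/14447 - 16 = -262743/14447 ≈ -18.187)
1/l = 1/(-262743/14447) = -14447/262743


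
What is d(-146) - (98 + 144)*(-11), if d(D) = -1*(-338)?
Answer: 3000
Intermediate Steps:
d(D) = 338
d(-146) - (98 + 144)*(-11) = 338 - (98 + 144)*(-11) = 338 - 242*(-11) = 338 - 1*(-2662) = 338 + 2662 = 3000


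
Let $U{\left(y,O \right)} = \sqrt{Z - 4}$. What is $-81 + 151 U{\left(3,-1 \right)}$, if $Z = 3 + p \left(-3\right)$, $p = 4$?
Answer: $-81 + 151 i \sqrt{13} \approx -81.0 + 544.44 i$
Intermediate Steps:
$Z = -9$ ($Z = 3 + 4 \left(-3\right) = 3 - 12 = -9$)
$U{\left(y,O \right)} = i \sqrt{13}$ ($U{\left(y,O \right)} = \sqrt{-9 - 4} = \sqrt{-13} = i \sqrt{13}$)
$-81 + 151 U{\left(3,-1 \right)} = -81 + 151 i \sqrt{13}$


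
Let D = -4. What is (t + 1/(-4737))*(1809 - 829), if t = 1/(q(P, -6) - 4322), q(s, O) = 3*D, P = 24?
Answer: -4444790/10265079 ≈ -0.43300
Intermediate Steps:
q(s, O) = -12 (q(s, O) = 3*(-4) = -12)
t = -1/4334 (t = 1/(-12 - 4322) = 1/(-4334) = -1/4334 ≈ -0.00023073)
(t + 1/(-4737))*(1809 - 829) = (-1/4334 + 1/(-4737))*(1809 - 829) = (-1/4334 - 1/4737)*980 = -9071/20530158*980 = -4444790/10265079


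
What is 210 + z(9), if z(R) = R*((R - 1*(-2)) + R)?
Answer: 390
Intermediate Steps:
z(R) = R*(2 + 2*R) (z(R) = R*((R + 2) + R) = R*((2 + R) + R) = R*(2 + 2*R))
210 + z(9) = 210 + 2*9*(1 + 9) = 210 + 2*9*10 = 210 + 180 = 390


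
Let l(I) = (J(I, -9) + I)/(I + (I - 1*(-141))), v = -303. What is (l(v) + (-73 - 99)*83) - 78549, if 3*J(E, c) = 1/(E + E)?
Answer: -15694183879/169074 ≈ -92824.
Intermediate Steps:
J(E, c) = 1/(6*E) (J(E, c) = 1/(3*(E + E)) = 1/(3*((2*E))) = (1/(2*E))/3 = 1/(6*E))
l(I) = (I + 1/(6*I))/(141 + 2*I) (l(I) = (1/(6*I) + I)/(I + (I - 1*(-141))) = (I + 1/(6*I))/(I + (I + 141)) = (I + 1/(6*I))/(I + (141 + I)) = (I + 1/(6*I))/(141 + 2*I))
(l(v) + (-73 - 99)*83) - 78549 = ((⅙ + (-303)²)/((-303)*(141 + 2*(-303))) + (-73 - 99)*83) - 78549 = (-(⅙ + 91809)/(303*(141 - 606)) - 172*83) - 78549 = (-1/303*550855/6/(-465) - 14276) - 78549 = (-1/303*(-1/465)*550855/6 - 14276) - 78549 = (110171/169074 - 14276) - 78549 = -2413590253/169074 - 78549 = -15694183879/169074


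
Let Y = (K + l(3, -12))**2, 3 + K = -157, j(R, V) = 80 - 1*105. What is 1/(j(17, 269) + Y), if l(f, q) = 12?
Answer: 1/21879 ≈ 4.5706e-5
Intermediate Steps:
j(R, V) = -25 (j(R, V) = 80 - 105 = -25)
K = -160 (K = -3 - 157 = -160)
Y = 21904 (Y = (-160 + 12)**2 = (-148)**2 = 21904)
1/(j(17, 269) + Y) = 1/(-25 + 21904) = 1/21879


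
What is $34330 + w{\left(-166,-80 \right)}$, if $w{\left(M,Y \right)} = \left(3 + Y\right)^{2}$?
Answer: $40259$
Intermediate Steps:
$34330 + w{\left(-166,-80 \right)} = 34330 + \left(3 - 80\right)^{2} = 34330 + \left(-77\right)^{2} = 34330 + 5929 = 40259$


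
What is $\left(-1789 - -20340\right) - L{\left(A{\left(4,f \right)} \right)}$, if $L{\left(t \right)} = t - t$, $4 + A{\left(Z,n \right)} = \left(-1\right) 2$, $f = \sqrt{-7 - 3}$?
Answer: $18551$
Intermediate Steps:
$f = i \sqrt{10}$ ($f = \sqrt{-10} = i \sqrt{10} \approx 3.1623 i$)
$A{\left(Z,n \right)} = -6$ ($A{\left(Z,n \right)} = -4 - 2 = -6$)
$L{\left(t \right)} = 0$
$\left(-1789 - -20340\right) - L{\left(A{\left(4,f \right)} \right)} = \left(-1789 - -20340\right) - 0 = \left(-1789 + 20340\right) + 0 = 18551 + 0 = 18551$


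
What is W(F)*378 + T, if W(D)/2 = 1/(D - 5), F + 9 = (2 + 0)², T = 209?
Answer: 667/5 ≈ 133.40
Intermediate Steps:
F = -5 (F = -9 + (2 + 0)² = -9 + 2² = -9 + 4 = -5)
W(D) = 2/(-5 + D) (W(D) = 2/(D - 5) = 2/(-5 + D))
W(F)*378 + T = (2/(-5 - 5))*378 + 209 = (2/(-10))*378 + 209 = (2*(-⅒))*378 + 209 = -⅕*378 + 209 = -378/5 + 209 = 667/5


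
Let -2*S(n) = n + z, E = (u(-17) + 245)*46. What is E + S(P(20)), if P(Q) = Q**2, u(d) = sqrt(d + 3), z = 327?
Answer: 21813/2 + 46*I*sqrt(14) ≈ 10907.0 + 172.12*I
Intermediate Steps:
u(d) = sqrt(3 + d)
E = 11270 + 46*I*sqrt(14) (E = (sqrt(3 - 17) + 245)*46 = (sqrt(-14) + 245)*46 = (I*sqrt(14) + 245)*46 = (245 + I*sqrt(14))*46 = 11270 + 46*I*sqrt(14) ≈ 11270.0 + 172.12*I)
S(n) = -327/2 - n/2 (S(n) = -(n + 327)/2 = -(327 + n)/2 = -327/2 - n/2)
E + S(P(20)) = (11270 + 46*I*sqrt(14)) + (-327/2 - 1/2*20**2) = (11270 + 46*I*sqrt(14)) + (-327/2 - 1/2*400) = (11270 + 46*I*sqrt(14)) + (-327/2 - 200) = (11270 + 46*I*sqrt(14)) - 727/2 = 21813/2 + 46*I*sqrt(14)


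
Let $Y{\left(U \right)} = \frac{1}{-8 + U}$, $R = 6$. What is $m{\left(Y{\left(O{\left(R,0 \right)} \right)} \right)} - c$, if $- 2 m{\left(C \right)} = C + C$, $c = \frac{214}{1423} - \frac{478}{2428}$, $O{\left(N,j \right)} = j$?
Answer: $\frac{1184965}{6910088} \approx 0.17148$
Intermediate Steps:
$c = - \frac{80301}{1727522}$ ($c = 214 \cdot \frac{1}{1423} - \frac{239}{1214} = \frac{214}{1423} - \frac{239}{1214} = - \frac{80301}{1727522} \approx -0.046483$)
$m{\left(C \right)} = - C$ ($m{\left(C \right)} = - \frac{C + C}{2} = - \frac{2 C}{2} = - C$)
$m{\left(Y{\left(O{\left(R,0 \right)} \right)} \right)} - c = - \frac{1}{-8 + 0} - - \frac{80301}{1727522} = - \frac{1}{-8} + \frac{80301}{1727522} = \left(-1\right) \left(- \frac{1}{8}\right) + \frac{80301}{1727522} = \frac{1}{8} + \frac{80301}{1727522} = \frac{1184965}{6910088}$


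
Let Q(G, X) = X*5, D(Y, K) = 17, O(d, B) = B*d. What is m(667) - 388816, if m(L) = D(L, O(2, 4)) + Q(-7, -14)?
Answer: -388869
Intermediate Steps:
Q(G, X) = 5*X
m(L) = -53 (m(L) = 17 + 5*(-14) = 17 - 70 = -53)
m(667) - 388816 = -53 - 388816 = -388869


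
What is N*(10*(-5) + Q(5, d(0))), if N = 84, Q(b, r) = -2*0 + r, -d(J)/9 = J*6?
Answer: -4200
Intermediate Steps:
d(J) = -54*J (d(J) = -9*J*6 = -54*J)
Q(b, r) = r (Q(b, r) = 0 + r = r)
N*(10*(-5) + Q(5, d(0))) = 84*(10*(-5) - 54*0) = 84*(-50 + 0) = 84*(-50) = -4200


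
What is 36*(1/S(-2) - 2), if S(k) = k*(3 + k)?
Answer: -90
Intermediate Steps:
36*(1/S(-2) - 2) = 36*(1/(-2*(3 - 2)) - 2) = 36*(1/(-2*1) - 2) = 36*(1/(-2) - 2) = 36*(-½ - 2) = 36*(-5/2) = -90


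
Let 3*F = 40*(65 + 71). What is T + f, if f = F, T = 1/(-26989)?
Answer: 146820157/80967 ≈ 1813.3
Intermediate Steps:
F = 5440/3 (F = (40*(65 + 71))/3 = (40*136)/3 = (⅓)*5440 = 5440/3 ≈ 1813.3)
T = -1/26989 ≈ -3.7052e-5
f = 5440/3 ≈ 1813.3
T + f = -1/26989 + 5440/3 = 146820157/80967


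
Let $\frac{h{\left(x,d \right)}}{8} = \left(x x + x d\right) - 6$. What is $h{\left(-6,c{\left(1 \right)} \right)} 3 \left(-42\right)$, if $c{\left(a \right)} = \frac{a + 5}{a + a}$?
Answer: $-12096$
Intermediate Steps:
$c{\left(a \right)} = \frac{5 + a}{2 a}$
$h{\left(x,d \right)} = -48 + 8 x^{2} + 8 d x$ ($h{\left(x,d \right)} = 8 \left(\left(x x + x d\right) - 6\right) = 8 \left(\left(x^{2} + d x\right) - 6\right) = 8 \left(-6 + x^{2} + d x\right) = -48 + 8 x^{2} + 8 d x$)
$h{\left(-6,c{\left(1 \right)} \right)} 3 \left(-42\right) = \left(-48 + 8 \left(-6\right)^{2} + 8 \frac{5 + 1}{2 \cdot 1} \left(-6\right)\right) 3 \left(-42\right) = \left(-48 + 8 \cdot 36 + 8 \cdot \frac{1}{2} \cdot 1 \cdot 6 \left(-6\right)\right) 3 \left(-42\right) = \left(-48 + 288 + 8 \cdot 3 \left(-6\right)\right) 3 \left(-42\right) = \left(-48 + 288 - 144\right) 3 \left(-42\right) = 96 \cdot 3 \left(-42\right) = 288 \left(-42\right) = -12096$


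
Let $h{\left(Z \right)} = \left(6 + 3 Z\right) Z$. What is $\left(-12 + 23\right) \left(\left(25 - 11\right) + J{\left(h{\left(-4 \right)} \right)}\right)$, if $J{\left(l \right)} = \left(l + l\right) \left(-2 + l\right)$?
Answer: $11770$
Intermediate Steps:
$h{\left(Z \right)} = Z \left(6 + 3 Z\right)$
$J{\left(l \right)} = 2 l \left(-2 + l\right)$
$\left(-12 + 23\right) \left(\left(25 - 11\right) + J{\left(h{\left(-4 \right)} \right)}\right) = \left(-12 + 23\right) \left(\left(25 - 11\right) + 2 \cdot 3 \left(-4\right) \left(2 - 4\right) \left(-2 + 3 \left(-4\right) \left(2 - 4\right)\right)\right) = 11 \left(14 + 2 \cdot 3 \left(-4\right) \left(-2\right) \left(-2 + 3 \left(-4\right) \left(-2\right)\right)\right) = 11 \left(14 + 2 \cdot 24 \left(-2 + 24\right)\right) = 11 \left(14 + 2 \cdot 24 \cdot 22\right) = 11 \left(14 + 1056\right) = 11 \cdot 1070 = 11770$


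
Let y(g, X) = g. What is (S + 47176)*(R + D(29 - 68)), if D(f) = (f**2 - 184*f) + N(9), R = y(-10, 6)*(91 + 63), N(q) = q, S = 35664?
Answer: 593631440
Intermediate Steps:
R = -1540 (R = -10*(91 + 63) = -10*154 = -1540)
D(f) = 9 + f**2 - 184*f (D(f) = (f**2 - 184*f) + 9 = 9 + f**2 - 184*f)
(S + 47176)*(R + D(29 - 68)) = (35664 + 47176)*(-1540 + (9 + (29 - 68)**2 - 184*(29 - 68))) = 82840*(-1540 + (9 + (-39)**2 - 184*(-39))) = 82840*(-1540 + (9 + 1521 + 7176)) = 82840*(-1540 + 8706) = 82840*7166 = 593631440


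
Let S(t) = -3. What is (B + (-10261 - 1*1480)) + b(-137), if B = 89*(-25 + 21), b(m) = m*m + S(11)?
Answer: 6669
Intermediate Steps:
b(m) = -3 + m² (b(m) = m*m - 3 = m² - 3 = -3 + m²)
B = -356 (B = 89*(-4) = -356)
(B + (-10261 - 1*1480)) + b(-137) = (-356 + (-10261 - 1*1480)) + (-3 + (-137)²) = (-356 + (-10261 - 1480)) + (-3 + 18769) = (-356 - 11741) + 18766 = -12097 + 18766 = 6669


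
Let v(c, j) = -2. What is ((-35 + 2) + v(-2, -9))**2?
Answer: 1225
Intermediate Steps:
((-35 + 2) + v(-2, -9))**2 = ((-35 + 2) - 2)**2 = (-33 - 2)**2 = (-35)**2 = 1225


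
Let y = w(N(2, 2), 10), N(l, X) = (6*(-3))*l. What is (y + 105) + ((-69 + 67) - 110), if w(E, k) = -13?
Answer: -20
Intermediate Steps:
N(l, X) = -18*l
y = -13
(y + 105) + ((-69 + 67) - 110) = (-13 + 105) + ((-69 + 67) - 110) = 92 + (-2 - 110) = 92 - 112 = -20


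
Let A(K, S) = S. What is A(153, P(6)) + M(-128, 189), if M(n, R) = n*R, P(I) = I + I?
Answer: -24180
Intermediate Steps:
P(I) = 2*I
M(n, R) = R*n
A(153, P(6)) + M(-128, 189) = 2*6 + 189*(-128) = 12 - 24192 = -24180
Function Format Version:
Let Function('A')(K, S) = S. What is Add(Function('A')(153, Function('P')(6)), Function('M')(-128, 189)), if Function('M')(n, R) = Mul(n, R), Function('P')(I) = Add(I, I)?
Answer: -24180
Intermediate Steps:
Function('P')(I) = Mul(2, I)
Function('M')(n, R) = Mul(R, n)
Add(Function('A')(153, Function('P')(6)), Function('M')(-128, 189)) = Add(Mul(2, 6), Mul(189, -128)) = Add(12, -24192) = -24180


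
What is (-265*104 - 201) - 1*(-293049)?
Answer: 265288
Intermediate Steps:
(-265*104 - 201) - 1*(-293049) = (-27560 - 201) + 293049 = -27761 + 293049 = 265288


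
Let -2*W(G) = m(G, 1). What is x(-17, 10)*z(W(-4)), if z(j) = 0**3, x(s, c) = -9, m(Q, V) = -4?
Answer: 0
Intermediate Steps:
W(G) = 2 (W(G) = -1/2*(-4) = 2)
z(j) = 0
x(-17, 10)*z(W(-4)) = -9*0 = 0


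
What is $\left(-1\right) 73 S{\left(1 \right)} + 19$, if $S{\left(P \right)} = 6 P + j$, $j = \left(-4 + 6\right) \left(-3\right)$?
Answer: $19$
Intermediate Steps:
$j = -6$ ($j = 2 \left(-3\right) = -6$)
$S{\left(P \right)} = -6 + 6 P$ ($S{\left(P \right)} = 6 P - 6 = -6 + 6 P$)
$\left(-1\right) 73 S{\left(1 \right)} + 19 = \left(-1\right) 73 \left(-6 + 6 \cdot 1\right) + 19 = - 73 \left(-6 + 6\right) + 19 = \left(-73\right) 0 + 19 = 0 + 19 = 19$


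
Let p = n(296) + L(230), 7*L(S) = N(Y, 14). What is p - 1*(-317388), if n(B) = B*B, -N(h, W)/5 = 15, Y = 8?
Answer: 2834953/7 ≈ 4.0499e+5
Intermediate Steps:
N(h, W) = -75 (N(h, W) = -5*15 = -75)
L(S) = -75/7 (L(S) = (1/7)*(-75) = -75/7)
n(B) = B**2
p = 613237/7 (p = 296**2 - 75/7 = 87616 - 75/7 = 613237/7 ≈ 87605.)
p - 1*(-317388) = 613237/7 - 1*(-317388) = 613237/7 + 317388 = 2834953/7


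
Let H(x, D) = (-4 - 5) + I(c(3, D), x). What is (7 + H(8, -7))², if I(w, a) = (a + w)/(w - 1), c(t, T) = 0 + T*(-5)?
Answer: 625/1156 ≈ 0.54066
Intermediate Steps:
c(t, T) = -5*T (c(t, T) = 0 - 5*T = -5*T)
I(w, a) = (a + w)/(-1 + w)
H(x, D) = -9 + (x - 5*D)/(-1 - 5*D) (H(x, D) = (-4 - 5) + (x - 5*D)/(-1 - 5*D) = -9 + (x - 5*D)/(-1 - 5*D))
(7 + H(8, -7))² = (7 + (-9 - 1*8 - 40*(-7))/(1 + 5*(-7)))² = (7 + (-9 - 8 + 280)/(1 - 35))² = (7 + 263/(-34))² = (7 - 1/34*263)² = (7 - 263/34)² = (-25/34)² = 625/1156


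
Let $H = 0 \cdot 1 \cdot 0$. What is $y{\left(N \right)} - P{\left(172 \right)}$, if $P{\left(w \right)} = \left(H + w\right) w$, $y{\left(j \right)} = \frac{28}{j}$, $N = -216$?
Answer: $- \frac{1597543}{54} \approx -29584.0$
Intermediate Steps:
$H = 0$ ($H = 0 \cdot 0 = 0$)
$P{\left(w \right)} = w^{2}$ ($P{\left(w \right)} = \left(0 + w\right) w = w w = w^{2}$)
$y{\left(N \right)} - P{\left(172 \right)} = \frac{28}{-216} - 172^{2} = 28 \left(- \frac{1}{216}\right) - 29584 = - \frac{7}{54} - 29584 = - \frac{1597543}{54}$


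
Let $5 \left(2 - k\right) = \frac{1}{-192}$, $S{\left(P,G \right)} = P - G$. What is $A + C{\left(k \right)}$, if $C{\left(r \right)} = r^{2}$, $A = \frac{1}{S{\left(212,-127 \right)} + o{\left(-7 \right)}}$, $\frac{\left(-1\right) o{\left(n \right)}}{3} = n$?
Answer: $\frac{3692801}{921600} \approx 4.0069$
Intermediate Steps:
$o{\left(n \right)} = - 3 n$
$k = \frac{1921}{960}$ ($k = 2 - \frac{1}{5 \left(-192\right)} = 2 - - \frac{1}{960} = 2 + \frac{1}{960} = \frac{1921}{960} \approx 2.001$)
$A = \frac{1}{360}$ ($A = \frac{1}{\left(212 - -127\right) - -21} = \frac{1}{\left(212 + 127\right) + 21} = \frac{1}{339 + 21} = \frac{1}{360} \approx 0.0027778$)
$A + C{\left(k \right)} = \frac{1}{360} + \left(\frac{1921}{960}\right)^{2} = \frac{1}{360} + \frac{3690241}{921600} = \frac{3692801}{921600}$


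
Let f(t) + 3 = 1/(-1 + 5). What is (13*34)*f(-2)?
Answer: -2431/2 ≈ -1215.5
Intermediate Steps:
f(t) = -11/4 (f(t) = -3 + 1/(-1 + 5) = -3 + 1/4 = -3 + ¼ = -11/4)
(13*34)*f(-2) = (13*34)*(-11/4) = 442*(-11/4) = -2431/2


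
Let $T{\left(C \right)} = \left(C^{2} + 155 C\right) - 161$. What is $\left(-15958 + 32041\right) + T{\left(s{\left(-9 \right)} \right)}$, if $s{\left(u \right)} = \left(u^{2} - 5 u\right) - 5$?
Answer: $49318$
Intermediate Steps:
$s{\left(u \right)} = -5 + u^{2} - 5 u$
$T{\left(C \right)} = -161 + C^{2} + 155 C$
$\left(-15958 + 32041\right) + T{\left(s{\left(-9 \right)} \right)} = \left(-15958 + 32041\right) + \left(-161 + \left(-5 + \left(-9\right)^{2} - -45\right)^{2} + 155 \left(-5 + \left(-9\right)^{2} - -45\right)\right) = 16083 + \left(-161 + \left(-5 + 81 + 45\right)^{2} + 155 \left(-5 + 81 + 45\right)\right) = 16083 + \left(-161 + 121^{2} + 155 \cdot 121\right) = 16083 + \left(-161 + 14641 + 18755\right) = 16083 + 33235 = 49318$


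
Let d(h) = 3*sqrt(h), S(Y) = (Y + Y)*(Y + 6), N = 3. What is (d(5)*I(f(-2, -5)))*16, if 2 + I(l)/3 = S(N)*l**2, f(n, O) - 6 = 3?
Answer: 629568*sqrt(5) ≈ 1.4078e+6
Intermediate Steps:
f(n, O) = 9 (f(n, O) = 6 + 3 = 9)
S(Y) = 2*Y*(6 + Y) (S(Y) = (2*Y)*(6 + Y) = 2*Y*(6 + Y))
I(l) = -6 + 162*l**2 (I(l) = -6 + 3*((2*3*(6 + 3))*l**2) = -6 + 3*((2*3*9)*l**2) = -6 + 3*(54*l**2) = -6 + 162*l**2)
(d(5)*I(f(-2, -5)))*16 = ((3*sqrt(5))*(-6 + 162*9**2))*16 = ((3*sqrt(5))*(-6 + 162*81))*16 = ((3*sqrt(5))*(-6 + 13122))*16 = ((3*sqrt(5))*13116)*16 = (39348*sqrt(5))*16 = 629568*sqrt(5)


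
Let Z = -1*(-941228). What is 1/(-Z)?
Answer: -1/941228 ≈ -1.0624e-6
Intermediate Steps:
Z = 941228
1/(-Z) = 1/(-1*941228) = 1/(-941228) = -1/941228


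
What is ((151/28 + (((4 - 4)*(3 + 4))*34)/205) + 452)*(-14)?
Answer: -12807/2 ≈ -6403.5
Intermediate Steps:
((151/28 + (((4 - 4)*(3 + 4))*34)/205) + 452)*(-14) = ((151*(1/28) + ((0*7)*34)*(1/205)) + 452)*(-14) = ((151/28 + (0*34)*(1/205)) + 452)*(-14) = ((151/28 + 0*(1/205)) + 452)*(-14) = ((151/28 + 0) + 452)*(-14) = (151/28 + 452)*(-14) = (12807/28)*(-14) = -12807/2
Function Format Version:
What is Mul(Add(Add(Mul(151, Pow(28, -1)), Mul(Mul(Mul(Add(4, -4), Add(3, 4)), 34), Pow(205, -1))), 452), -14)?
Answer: Rational(-12807, 2) ≈ -6403.5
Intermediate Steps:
Mul(Add(Add(Mul(151, Pow(28, -1)), Mul(Mul(Mul(Add(4, -4), Add(3, 4)), 34), Pow(205, -1))), 452), -14) = Mul(Add(Add(Mul(151, Rational(1, 28)), Mul(Mul(Mul(0, 7), 34), Rational(1, 205))), 452), -14) = Mul(Add(Add(Rational(151, 28), Mul(Mul(0, 34), Rational(1, 205))), 452), -14) = Mul(Add(Add(Rational(151, 28), Mul(0, Rational(1, 205))), 452), -14) = Mul(Add(Add(Rational(151, 28), 0), 452), -14) = Mul(Add(Rational(151, 28), 452), -14) = Mul(Rational(12807, 28), -14) = Rational(-12807, 2)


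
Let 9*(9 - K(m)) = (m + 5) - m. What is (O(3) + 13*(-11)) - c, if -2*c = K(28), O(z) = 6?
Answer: -1195/9 ≈ -132.78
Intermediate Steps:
K(m) = 76/9 (K(m) = 9 - ((m + 5) - m)/9 = 9 - ((5 + m) - m)/9 = 9 - ⅑*5 = 9 - 5/9 = 76/9)
c = -38/9 (c = -½*76/9 = -38/9 ≈ -4.2222)
(O(3) + 13*(-11)) - c = (6 + 13*(-11)) - 1*(-38/9) = (6 - 143) + 38/9 = -137 + 38/9 = -1195/9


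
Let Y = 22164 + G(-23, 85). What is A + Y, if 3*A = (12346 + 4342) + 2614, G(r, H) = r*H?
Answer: 26643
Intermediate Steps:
G(r, H) = H*r
A = 6434 (A = ((12346 + 4342) + 2614)/3 = (16688 + 2614)/3 = (1/3)*19302 = 6434)
Y = 20209 (Y = 22164 + 85*(-23) = 22164 - 1955 = 20209)
A + Y = 6434 + 20209 = 26643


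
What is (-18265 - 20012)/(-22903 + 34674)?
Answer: -38277/11771 ≈ -3.2518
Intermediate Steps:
(-18265 - 20012)/(-22903 + 34674) = -38277/11771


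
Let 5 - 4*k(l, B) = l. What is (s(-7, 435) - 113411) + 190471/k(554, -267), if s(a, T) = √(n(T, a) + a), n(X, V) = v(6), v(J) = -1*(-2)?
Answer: -63024523/549 + I*√5 ≈ -1.148e+5 + 2.2361*I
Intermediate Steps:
v(J) = 2
n(X, V) = 2
k(l, B) = 5/4 - l/4
s(a, T) = √(2 + a)
(s(-7, 435) - 113411) + 190471/k(554, -267) = (√(2 - 7) - 113411) + 190471/(5/4 - ¼*554) = (√(-5) - 113411) + 190471/(5/4 - 277/2) = (I*√5 - 113411) + 190471/(-549/4) = (-113411 + I*√5) + 190471*(-4/549) = (-113411 + I*√5) - 761884/549 = -63024523/549 + I*√5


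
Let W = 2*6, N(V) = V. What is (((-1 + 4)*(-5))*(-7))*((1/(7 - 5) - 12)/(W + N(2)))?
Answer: -345/4 ≈ -86.250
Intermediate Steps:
W = 12
(((-1 + 4)*(-5))*(-7))*((1/(7 - 5) - 12)/(W + N(2))) = (((-1 + 4)*(-5))*(-7))*((1/(7 - 5) - 12)/(12 + 2)) = ((3*(-5))*(-7))*((1/2 - 12)/14) = (-15*(-7))*((1/2 - 12)*(1/14)) = 105*(-23/2*1/14) = 105*(-23/28) = -345/4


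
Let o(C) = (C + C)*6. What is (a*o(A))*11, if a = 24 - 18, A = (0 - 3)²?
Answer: 7128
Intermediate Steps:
A = 9 (A = (-3)² = 9)
o(C) = 12*C (o(C) = (2*C)*6 = 12*C)
a = 6
(a*o(A))*11 = (6*(12*9))*11 = (6*108)*11 = 648*11 = 7128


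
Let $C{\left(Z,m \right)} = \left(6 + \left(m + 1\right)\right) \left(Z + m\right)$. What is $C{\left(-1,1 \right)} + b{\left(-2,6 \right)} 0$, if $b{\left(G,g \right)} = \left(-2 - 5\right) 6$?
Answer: $0$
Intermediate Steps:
$b{\left(G,g \right)} = -42$ ($b{\left(G,g \right)} = \left(-7\right) 6 = -42$)
$C{\left(Z,m \right)} = \left(7 + m\right) \left(Z + m\right)$ ($C{\left(Z,m \right)} = \left(6 + \left(1 + m\right)\right) \left(Z + m\right) = \left(7 + m\right) \left(Z + m\right)$)
$C{\left(-1,1 \right)} + b{\left(-2,6 \right)} 0 = \left(1^{2} + 7 \left(-1\right) + 7 \cdot 1 - 1\right) - 0 = \left(1 - 7 + 7 - 1\right) + 0 = 0 + 0 = 0$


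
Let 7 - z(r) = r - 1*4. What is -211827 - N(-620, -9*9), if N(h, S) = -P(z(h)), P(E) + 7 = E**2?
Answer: 186327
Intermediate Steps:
z(r) = 11 - r (z(r) = 7 - (r - 1*4) = 7 - (r - 4) = 7 - (-4 + r) = 7 + (4 - r) = 11 - r)
P(E) = -7 + E**2
N(h, S) = 7 - (11 - h)**2 (N(h, S) = -(-7 + (11 - h)**2) = 7 - (11 - h)**2)
-211827 - N(-620, -9*9) = -211827 - (7 - (-11 - 620)**2) = -211827 - (7 - 1*(-631)**2) = -211827 - (7 - 1*398161) = -211827 - (7 - 398161) = -211827 - 1*(-398154) = -211827 + 398154 = 186327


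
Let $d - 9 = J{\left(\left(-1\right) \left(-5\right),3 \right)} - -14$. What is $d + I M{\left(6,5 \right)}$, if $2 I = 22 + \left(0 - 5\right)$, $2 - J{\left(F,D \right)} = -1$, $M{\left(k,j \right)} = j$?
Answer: $\frac{137}{2} \approx 68.5$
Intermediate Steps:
$J{\left(F,D \right)} = 3$ ($J{\left(F,D \right)} = 2 - -1 = 2 + 1 = 3$)
$I = \frac{17}{2}$ ($I = \frac{22 + \left(0 - 5\right)}{2} = \frac{22 - 5}{2} = \frac{1}{2} \cdot 17 = \frac{17}{2} \approx 8.5$)
$d = 26$ ($d = 9 + \left(3 - -14\right) = 9 + \left(3 + 14\right) = 9 + 17 = 26$)
$d + I M{\left(6,5 \right)} = 26 + \frac{17}{2} \cdot 5 = 26 + \frac{85}{2} = \frac{137}{2}$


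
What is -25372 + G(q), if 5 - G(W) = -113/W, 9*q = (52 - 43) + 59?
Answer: -1723939/68 ≈ -25352.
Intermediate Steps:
q = 68/9 (q = ((52 - 43) + 59)/9 = (9 + 59)/9 = (1/9)*68 = 68/9 ≈ 7.5556)
G(W) = 5 + 113/W (G(W) = 5 - (-113)/W = 5 + 113/W)
-25372 + G(q) = -25372 + (5 + 113/(68/9)) = -25372 + (5 + 113*(9/68)) = -25372 + (5 + 1017/68) = -25372 + 1357/68 = -1723939/68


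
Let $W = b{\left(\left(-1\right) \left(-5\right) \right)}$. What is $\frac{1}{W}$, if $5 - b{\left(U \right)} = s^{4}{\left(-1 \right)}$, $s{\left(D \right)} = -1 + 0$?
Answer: $\frac{1}{4} \approx 0.25$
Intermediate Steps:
$s{\left(D \right)} = -1$
$b{\left(U \right)} = 4$ ($b{\left(U \right)} = 5 - \left(-1\right)^{4} = 5 - 1 = 4$)
$W = 4$
$\frac{1}{W} = \frac{1}{4}$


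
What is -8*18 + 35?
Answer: -109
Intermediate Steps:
-8*18 + 35 = -144 + 35 = -109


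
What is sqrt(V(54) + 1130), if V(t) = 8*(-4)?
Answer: 3*sqrt(122) ≈ 33.136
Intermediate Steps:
V(t) = -32
sqrt(V(54) + 1130) = sqrt(-32 + 1130) = sqrt(1098) = 3*sqrt(122)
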